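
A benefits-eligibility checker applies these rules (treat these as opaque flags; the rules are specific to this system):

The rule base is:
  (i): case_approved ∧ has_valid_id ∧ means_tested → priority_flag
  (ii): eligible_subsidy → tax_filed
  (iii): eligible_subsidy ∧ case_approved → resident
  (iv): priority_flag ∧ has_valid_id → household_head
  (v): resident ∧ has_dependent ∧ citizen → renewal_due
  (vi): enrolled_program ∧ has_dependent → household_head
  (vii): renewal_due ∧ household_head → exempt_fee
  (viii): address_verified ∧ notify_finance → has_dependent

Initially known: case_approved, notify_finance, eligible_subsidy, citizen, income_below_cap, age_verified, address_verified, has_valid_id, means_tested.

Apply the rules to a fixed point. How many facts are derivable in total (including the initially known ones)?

Round 1 fires (i), (ii), (iii), (viii), giving priority_flag, tax_filed, resident, has_dependent.
Round 2 fires (iv), (v), giving household_head, renewal_due.
Round 3 fires (vii), giving exempt_fee.
Closure: {address_verified, age_verified, case_approved, citizen, eligible_subsidy, exempt_fee, has_dependent, has_valid_id, household_head, income_below_cap, means_tested, notify_finance, priority_flag, renewal_due, resident, tax_filed} — 16 facts.

16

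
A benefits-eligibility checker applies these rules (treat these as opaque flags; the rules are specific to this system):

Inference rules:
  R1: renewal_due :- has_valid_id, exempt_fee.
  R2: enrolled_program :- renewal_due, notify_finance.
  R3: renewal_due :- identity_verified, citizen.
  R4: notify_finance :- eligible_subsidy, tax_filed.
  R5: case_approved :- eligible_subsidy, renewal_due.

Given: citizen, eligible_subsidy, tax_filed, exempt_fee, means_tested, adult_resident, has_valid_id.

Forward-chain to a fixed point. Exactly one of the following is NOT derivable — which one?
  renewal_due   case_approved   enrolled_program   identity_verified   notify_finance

Round 1 — R1, R4, derive renewal_due, notify_finance.
Round 2 — R2, R5, derive enrolled_program, case_approved.
Derived: enrolled_program (round 2), renewal_due (round 1), notify_finance (round 1), case_approved (round 2). identity_verified never appears in any round.

identity_verified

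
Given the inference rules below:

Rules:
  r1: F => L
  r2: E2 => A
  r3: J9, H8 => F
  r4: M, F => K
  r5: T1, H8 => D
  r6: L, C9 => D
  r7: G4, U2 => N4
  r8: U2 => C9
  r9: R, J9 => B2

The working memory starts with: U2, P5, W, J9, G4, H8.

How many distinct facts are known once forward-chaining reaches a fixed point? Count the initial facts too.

Round 1: r3 [J9, H8 => F]; r7 [G4, U2 => N4]; r8 [U2 => C9]. Adds F, N4, C9.
Round 2: r1 [F => L]. Adds L.
Round 3: r6 [L, C9 => D]. Adds D.
Closure: {C9, D, F, G4, H8, J9, L, N4, P5, U2, W} — 11 facts.

11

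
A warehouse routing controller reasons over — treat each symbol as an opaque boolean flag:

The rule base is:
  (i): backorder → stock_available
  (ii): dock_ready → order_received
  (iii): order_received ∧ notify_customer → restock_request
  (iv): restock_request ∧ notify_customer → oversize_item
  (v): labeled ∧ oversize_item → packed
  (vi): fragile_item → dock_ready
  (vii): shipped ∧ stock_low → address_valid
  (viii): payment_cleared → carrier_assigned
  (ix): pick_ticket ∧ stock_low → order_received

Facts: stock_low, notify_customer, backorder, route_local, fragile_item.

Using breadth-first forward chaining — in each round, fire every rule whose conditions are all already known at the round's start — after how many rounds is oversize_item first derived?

4

Round 1 — (i), (vi), derive stock_available, dock_ready.
Round 2 — (ii), derive order_received.
Round 3 — (iii), derive restock_request.
Round 4 — (iv), derive oversize_item.
oversize_item first appears in round 4.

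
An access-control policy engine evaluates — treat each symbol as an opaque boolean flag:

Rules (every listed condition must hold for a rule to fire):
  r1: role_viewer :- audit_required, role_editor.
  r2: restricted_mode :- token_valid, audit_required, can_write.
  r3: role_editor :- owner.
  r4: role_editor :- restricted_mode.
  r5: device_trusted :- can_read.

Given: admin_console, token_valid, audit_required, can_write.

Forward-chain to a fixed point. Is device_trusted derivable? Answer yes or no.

Round 1: r2 [restricted_mode :- token_valid, audit_required, can_write.]. Adds restricted_mode.
Round 2: r4 [role_editor :- restricted_mode.]. Adds role_editor.
Round 3: r1 [role_viewer :- audit_required, role_editor.]. Adds role_viewer.
Fixed point reached. device_trusted is concluded only by r5; r5 needs can_read (never derived).

no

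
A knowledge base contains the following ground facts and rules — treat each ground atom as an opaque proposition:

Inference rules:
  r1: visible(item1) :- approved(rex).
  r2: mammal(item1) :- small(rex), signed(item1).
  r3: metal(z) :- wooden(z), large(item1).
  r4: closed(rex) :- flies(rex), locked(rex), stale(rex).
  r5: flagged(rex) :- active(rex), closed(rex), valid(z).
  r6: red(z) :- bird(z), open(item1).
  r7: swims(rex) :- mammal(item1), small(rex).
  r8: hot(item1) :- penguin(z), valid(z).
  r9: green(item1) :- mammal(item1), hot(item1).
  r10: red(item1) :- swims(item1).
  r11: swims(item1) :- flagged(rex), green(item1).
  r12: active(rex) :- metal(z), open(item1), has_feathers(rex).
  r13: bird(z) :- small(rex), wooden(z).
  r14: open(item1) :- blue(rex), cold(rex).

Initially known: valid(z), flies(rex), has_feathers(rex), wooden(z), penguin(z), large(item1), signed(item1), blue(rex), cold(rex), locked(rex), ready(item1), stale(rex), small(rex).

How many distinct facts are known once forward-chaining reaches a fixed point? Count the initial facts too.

26

Round 1: r2 [mammal(item1) :- small(rex), signed(item1).]; r3 [metal(z) :- wooden(z), large(item1).]; r4 [closed(rex) :- flies(rex), locked(rex), stale(rex).]; r8 [hot(item1) :- penguin(z), valid(z).]; r13 [bird(z) :- small(rex), wooden(z).]; r14 [open(item1) :- blue(rex), cold(rex).]. Adds mammal(item1), metal(z), closed(rex), hot(item1), bird(z), open(item1).
Round 2: r6 [red(z) :- bird(z), open(item1).]; r7 [swims(rex) :- mammal(item1), small(rex).]; r9 [green(item1) :- mammal(item1), hot(item1).]; r12 [active(rex) :- metal(z), open(item1), has_feathers(rex).]. Adds red(z), swims(rex), green(item1), active(rex).
Round 3: r5 [flagged(rex) :- active(rex), closed(rex), valid(z).]. Adds flagged(rex).
Round 4: r11 [swims(item1) :- flagged(rex), green(item1).]. Adds swims(item1).
Round 5: r10 [red(item1) :- swims(item1).]. Adds red(item1).
Closure: {active(rex), bird(z), blue(rex), closed(rex), cold(rex), flagged(rex), flies(rex), green(item1), has_feathers(rex), hot(item1), large(item1), locked(rex), mammal(item1), metal(z), open(item1), penguin(z), ready(item1), red(item1), red(z), signed(item1), small(rex), stale(rex), swims(item1), swims(rex), valid(z), wooden(z)} — 26 facts.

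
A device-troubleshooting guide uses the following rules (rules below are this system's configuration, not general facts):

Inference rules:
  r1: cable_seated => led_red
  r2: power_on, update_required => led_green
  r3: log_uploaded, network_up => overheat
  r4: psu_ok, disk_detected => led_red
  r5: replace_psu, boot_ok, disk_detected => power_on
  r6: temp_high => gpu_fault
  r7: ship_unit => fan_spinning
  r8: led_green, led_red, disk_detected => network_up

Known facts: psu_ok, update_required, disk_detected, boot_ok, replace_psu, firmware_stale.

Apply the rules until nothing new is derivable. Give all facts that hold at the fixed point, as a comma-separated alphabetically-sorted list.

boot_ok, disk_detected, firmware_stale, led_green, led_red, network_up, power_on, psu_ok, replace_psu, update_required

[1] r4 [psu_ok, disk_detected => led_red]; r5 [replace_psu, boot_ok, disk_detected => power_on]. ⇒ new: led_red, power_on.
[2] r2 [power_on, update_required => led_green]. ⇒ new: led_green.
[3] r8 [led_green, led_red, disk_detected => network_up]. ⇒ new: network_up.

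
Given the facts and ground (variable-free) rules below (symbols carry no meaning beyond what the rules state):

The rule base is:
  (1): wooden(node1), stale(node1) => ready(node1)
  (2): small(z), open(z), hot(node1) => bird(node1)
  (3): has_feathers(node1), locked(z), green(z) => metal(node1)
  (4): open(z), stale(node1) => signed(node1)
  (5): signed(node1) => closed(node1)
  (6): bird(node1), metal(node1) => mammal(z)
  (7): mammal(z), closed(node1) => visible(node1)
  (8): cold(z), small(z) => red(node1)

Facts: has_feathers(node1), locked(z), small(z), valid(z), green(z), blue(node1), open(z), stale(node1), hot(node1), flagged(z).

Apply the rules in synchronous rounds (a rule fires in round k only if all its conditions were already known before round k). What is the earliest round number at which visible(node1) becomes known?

3

[1] (2) [small(z), open(z), hot(node1) => bird(node1)]; (3) [has_feathers(node1), locked(z), green(z) => metal(node1)]; (4) [open(z), stale(node1) => signed(node1)]. ⇒ new: bird(node1), metal(node1), signed(node1).
[2] (5) [signed(node1) => closed(node1)]; (6) [bird(node1), metal(node1) => mammal(z)]. ⇒ new: closed(node1), mammal(z).
[3] (7) [mammal(z), closed(node1) => visible(node1)]. ⇒ new: visible(node1).
visible(node1) first appears in round 3.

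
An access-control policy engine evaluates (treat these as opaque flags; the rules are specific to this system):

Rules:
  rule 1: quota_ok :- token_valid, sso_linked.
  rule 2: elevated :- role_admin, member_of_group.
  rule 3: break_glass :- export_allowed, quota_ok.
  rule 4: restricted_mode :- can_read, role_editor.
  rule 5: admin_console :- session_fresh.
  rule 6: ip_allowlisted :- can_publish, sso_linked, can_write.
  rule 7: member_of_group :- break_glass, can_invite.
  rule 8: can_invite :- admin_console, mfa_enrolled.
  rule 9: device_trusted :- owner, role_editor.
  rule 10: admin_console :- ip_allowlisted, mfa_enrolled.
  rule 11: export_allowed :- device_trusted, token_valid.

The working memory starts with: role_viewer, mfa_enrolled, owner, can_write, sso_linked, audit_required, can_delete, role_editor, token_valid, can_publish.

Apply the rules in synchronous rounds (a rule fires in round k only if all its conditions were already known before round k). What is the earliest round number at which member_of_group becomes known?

4

[1] rule 1 [quota_ok :- token_valid, sso_linked.]; rule 6 [ip_allowlisted :- can_publish, sso_linked, can_write.]; rule 9 [device_trusted :- owner, role_editor.]. ⇒ new: quota_ok, ip_allowlisted, device_trusted.
[2] rule 10 [admin_console :- ip_allowlisted, mfa_enrolled.]; rule 11 [export_allowed :- device_trusted, token_valid.]. ⇒ new: admin_console, export_allowed.
[3] rule 3 [break_glass :- export_allowed, quota_ok.]; rule 8 [can_invite :- admin_console, mfa_enrolled.]. ⇒ new: break_glass, can_invite.
[4] rule 7 [member_of_group :- break_glass, can_invite.]. ⇒ new: member_of_group.
member_of_group first appears in round 4.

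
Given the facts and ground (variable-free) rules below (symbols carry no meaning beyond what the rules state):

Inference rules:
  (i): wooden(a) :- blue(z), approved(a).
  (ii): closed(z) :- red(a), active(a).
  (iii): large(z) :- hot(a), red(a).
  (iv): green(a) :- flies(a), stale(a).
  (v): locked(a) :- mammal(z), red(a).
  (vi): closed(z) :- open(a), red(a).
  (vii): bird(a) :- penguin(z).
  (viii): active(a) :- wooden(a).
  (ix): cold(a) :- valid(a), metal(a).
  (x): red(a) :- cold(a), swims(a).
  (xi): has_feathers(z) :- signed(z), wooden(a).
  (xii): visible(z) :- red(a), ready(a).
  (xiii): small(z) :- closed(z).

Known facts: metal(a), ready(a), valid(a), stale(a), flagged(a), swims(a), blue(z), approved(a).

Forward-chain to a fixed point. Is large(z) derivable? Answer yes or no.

no

Round 1 fires (i), (ix), giving wooden(a), cold(a).
Round 2 fires (viii), (x), giving active(a), red(a).
Round 3 fires (ii), (xii), giving closed(z), visible(z).
Round 4 fires (xiii), giving small(z).
Fixed point reached. large(z) is concluded only by (iii); (iii) needs hot(a) (never derived).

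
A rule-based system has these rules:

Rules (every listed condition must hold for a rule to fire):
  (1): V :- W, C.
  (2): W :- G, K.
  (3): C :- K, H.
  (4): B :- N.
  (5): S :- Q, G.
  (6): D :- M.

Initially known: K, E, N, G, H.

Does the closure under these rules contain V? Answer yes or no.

yes

Round 1: (2) [W :- G, K.]; (3) [C :- K, H.]; (4) [B :- N.]. New: W, C, B.
Round 2: (1) [V :- W, C.]. New: V.
V appears in round 2, so it is derivable.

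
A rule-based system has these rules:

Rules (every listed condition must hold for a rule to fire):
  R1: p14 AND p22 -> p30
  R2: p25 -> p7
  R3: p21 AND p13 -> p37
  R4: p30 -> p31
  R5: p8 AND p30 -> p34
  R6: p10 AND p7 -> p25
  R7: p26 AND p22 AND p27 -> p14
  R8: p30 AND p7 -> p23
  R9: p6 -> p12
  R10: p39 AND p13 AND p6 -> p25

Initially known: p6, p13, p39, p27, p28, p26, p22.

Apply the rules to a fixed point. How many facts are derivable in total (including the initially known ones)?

Round 1 — R7, R9, R10, derive p14, p12, p25.
Round 2 — R1, R2, derive p30, p7.
Round 3 — R4, R8, derive p31, p23.
Closure: {p12, p13, p14, p22, p23, p25, p26, p27, p28, p30, p31, p39, p6, p7} — 14 facts.

14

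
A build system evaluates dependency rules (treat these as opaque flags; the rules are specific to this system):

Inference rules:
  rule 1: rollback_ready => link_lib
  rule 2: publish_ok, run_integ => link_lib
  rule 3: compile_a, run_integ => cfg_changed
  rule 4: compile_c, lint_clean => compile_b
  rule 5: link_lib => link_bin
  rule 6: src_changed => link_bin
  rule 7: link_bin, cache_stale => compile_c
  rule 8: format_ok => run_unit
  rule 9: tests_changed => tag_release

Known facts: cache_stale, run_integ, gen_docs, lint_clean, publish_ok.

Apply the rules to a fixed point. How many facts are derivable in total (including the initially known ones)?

Round 1 fires rule 2, giving link_lib.
Round 2 fires rule 5, giving link_bin.
Round 3 fires rule 7, giving compile_c.
Round 4 fires rule 4, giving compile_b.
Closure: {cache_stale, compile_b, compile_c, gen_docs, link_bin, link_lib, lint_clean, publish_ok, run_integ} — 9 facts.

9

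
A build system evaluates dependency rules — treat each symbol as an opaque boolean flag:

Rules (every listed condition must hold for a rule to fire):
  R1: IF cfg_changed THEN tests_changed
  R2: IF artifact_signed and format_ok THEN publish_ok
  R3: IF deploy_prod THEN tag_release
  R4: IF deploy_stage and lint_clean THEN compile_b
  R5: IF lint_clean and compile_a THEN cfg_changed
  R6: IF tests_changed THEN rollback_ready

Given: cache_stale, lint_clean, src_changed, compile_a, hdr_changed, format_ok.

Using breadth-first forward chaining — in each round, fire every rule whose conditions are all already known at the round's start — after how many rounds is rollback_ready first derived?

Round 1 — R5, derive cfg_changed.
Round 2 — R1, derive tests_changed.
Round 3 — R6, derive rollback_ready.
rollback_ready first appears in round 3.

3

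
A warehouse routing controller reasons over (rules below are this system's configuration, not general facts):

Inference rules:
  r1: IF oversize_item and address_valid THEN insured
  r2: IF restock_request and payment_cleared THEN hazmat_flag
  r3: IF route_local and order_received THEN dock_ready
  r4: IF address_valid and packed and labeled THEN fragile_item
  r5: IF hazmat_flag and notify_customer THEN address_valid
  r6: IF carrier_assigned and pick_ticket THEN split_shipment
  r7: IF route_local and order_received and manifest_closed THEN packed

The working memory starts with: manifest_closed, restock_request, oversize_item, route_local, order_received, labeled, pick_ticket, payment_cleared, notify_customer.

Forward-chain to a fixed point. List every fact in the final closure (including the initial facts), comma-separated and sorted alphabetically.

Round 1 fires r2, r3, r7, giving hazmat_flag, dock_ready, packed.
Round 2 fires r5, giving address_valid.
Round 3 fires r1, r4, giving insured, fragile_item.

address_valid, dock_ready, fragile_item, hazmat_flag, insured, labeled, manifest_closed, notify_customer, order_received, oversize_item, packed, payment_cleared, pick_ticket, restock_request, route_local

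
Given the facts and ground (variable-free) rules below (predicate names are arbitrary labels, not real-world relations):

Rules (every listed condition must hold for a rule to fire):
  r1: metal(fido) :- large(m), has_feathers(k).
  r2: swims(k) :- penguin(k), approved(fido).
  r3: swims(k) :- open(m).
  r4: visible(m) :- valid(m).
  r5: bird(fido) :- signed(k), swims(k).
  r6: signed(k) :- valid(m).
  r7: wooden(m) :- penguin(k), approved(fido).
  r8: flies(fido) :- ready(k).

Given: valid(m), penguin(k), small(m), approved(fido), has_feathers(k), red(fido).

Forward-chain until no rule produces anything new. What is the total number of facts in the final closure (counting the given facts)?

Round 1: r2 [swims(k) :- penguin(k), approved(fido).]; r4 [visible(m) :- valid(m).]; r6 [signed(k) :- valid(m).]; r7 [wooden(m) :- penguin(k), approved(fido).]. Adds swims(k), visible(m), signed(k), wooden(m).
Round 2: r5 [bird(fido) :- signed(k), swims(k).]. Adds bird(fido).
Closure: {approved(fido), bird(fido), has_feathers(k), penguin(k), red(fido), signed(k), small(m), swims(k), valid(m), visible(m), wooden(m)} — 11 facts.

11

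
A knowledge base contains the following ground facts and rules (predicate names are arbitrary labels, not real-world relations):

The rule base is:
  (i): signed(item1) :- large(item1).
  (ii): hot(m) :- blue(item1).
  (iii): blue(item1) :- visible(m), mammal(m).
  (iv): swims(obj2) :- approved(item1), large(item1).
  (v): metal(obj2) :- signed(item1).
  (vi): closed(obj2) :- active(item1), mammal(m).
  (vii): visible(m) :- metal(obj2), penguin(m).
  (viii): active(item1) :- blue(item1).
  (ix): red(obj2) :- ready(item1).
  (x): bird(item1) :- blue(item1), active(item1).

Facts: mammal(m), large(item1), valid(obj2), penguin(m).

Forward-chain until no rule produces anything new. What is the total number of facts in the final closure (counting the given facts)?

Round 1 — (i), derive signed(item1).
Round 2 — (v), derive metal(obj2).
Round 3 — (vii), derive visible(m).
Round 4 — (iii), derive blue(item1).
Round 5 — (ii), (viii), derive hot(m), active(item1).
Round 6 — (vi), (x), derive closed(obj2), bird(item1).
Closure: {active(item1), bird(item1), blue(item1), closed(obj2), hot(m), large(item1), mammal(m), metal(obj2), penguin(m), signed(item1), valid(obj2), visible(m)} — 12 facts.

12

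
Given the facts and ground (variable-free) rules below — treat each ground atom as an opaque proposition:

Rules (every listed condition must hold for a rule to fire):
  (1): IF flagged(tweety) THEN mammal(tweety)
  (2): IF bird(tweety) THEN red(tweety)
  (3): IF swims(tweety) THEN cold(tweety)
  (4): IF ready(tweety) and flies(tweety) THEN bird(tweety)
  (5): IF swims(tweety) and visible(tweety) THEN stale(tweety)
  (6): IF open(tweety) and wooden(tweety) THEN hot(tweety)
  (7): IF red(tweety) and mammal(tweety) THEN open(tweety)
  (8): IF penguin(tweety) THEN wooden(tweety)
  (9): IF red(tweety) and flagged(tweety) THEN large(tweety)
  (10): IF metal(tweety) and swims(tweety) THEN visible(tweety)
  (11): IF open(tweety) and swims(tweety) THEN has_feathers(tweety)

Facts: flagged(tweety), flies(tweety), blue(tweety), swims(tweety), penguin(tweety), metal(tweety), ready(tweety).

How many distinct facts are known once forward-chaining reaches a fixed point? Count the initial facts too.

Round 1 fires (1), (3), (4), (8), (10), giving mammal(tweety), cold(tweety), bird(tweety), wooden(tweety), visible(tweety).
Round 2 fires (2), (5), giving red(tweety), stale(tweety).
Round 3 fires (7), (9), giving open(tweety), large(tweety).
Round 4 fires (6), (11), giving hot(tweety), has_feathers(tweety).
Closure: {bird(tweety), blue(tweety), cold(tweety), flagged(tweety), flies(tweety), has_feathers(tweety), hot(tweety), large(tweety), mammal(tweety), metal(tweety), open(tweety), penguin(tweety), ready(tweety), red(tweety), stale(tweety), swims(tweety), visible(tweety), wooden(tweety)} — 18 facts.

18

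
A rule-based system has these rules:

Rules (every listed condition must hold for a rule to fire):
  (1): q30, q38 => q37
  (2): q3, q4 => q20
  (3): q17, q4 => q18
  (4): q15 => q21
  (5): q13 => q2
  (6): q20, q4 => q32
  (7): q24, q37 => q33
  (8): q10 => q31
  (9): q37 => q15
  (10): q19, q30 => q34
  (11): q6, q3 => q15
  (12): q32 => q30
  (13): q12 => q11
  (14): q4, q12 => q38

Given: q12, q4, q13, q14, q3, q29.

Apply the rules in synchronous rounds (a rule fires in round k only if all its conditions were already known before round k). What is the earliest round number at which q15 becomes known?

5

Round 1 fires (2), (5), (13), (14), giving q20, q2, q11, q38.
Round 2 fires (6), giving q32.
Round 3 fires (12), giving q30.
Round 4 fires (1), giving q37.
Round 5 fires (9), giving q15.
q15 first appears in round 5.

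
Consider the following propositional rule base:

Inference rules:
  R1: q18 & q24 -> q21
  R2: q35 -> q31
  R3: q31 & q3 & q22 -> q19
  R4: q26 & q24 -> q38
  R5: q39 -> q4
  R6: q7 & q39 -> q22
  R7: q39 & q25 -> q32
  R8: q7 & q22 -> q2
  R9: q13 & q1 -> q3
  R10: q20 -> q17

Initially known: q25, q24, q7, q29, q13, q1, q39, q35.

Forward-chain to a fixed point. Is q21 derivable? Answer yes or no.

no

Round 1: R2 [q35 -> q31]; R5 [q39 -> q4]; R6 [q7 & q39 -> q22]; R7 [q39 & q25 -> q32]; R9 [q13 & q1 -> q3]. New: q31, q4, q22, q32, q3.
Round 2: R3 [q31 & q3 & q22 -> q19]; R8 [q7 & q22 -> q2]. New: q19, q2.
Fixed point reached. q21 is concluded only by R1; R1 needs q18 (never derived).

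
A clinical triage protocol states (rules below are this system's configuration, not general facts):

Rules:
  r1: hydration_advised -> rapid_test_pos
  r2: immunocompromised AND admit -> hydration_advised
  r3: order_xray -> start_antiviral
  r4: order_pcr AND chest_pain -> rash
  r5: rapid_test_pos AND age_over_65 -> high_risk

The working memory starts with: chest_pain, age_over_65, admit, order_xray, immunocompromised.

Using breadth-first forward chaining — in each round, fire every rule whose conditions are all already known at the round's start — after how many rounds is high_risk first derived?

Round 1: r2 [immunocompromised AND admit -> hydration_advised]; r3 [order_xray -> start_antiviral]. New: hydration_advised, start_antiviral.
Round 2: r1 [hydration_advised -> rapid_test_pos]. New: rapid_test_pos.
Round 3: r5 [rapid_test_pos AND age_over_65 -> high_risk]. New: high_risk.
high_risk first appears in round 3.

3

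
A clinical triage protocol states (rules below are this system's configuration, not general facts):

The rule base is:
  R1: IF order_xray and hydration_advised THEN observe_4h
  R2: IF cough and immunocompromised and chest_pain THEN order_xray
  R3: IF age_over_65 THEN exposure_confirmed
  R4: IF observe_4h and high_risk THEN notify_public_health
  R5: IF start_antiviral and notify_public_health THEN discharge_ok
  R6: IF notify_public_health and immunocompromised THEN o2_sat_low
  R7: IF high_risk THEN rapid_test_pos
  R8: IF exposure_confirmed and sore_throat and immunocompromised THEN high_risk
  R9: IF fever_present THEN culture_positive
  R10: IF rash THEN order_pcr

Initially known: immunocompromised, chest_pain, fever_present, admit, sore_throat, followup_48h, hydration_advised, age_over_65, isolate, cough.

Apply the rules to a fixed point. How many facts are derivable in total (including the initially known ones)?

18

Round 1: R2 [IF cough and immunocompromised and chest_pain THEN order_xray]; R3 [IF age_over_65 THEN exposure_confirmed]; R9 [IF fever_present THEN culture_positive]. Adds order_xray, exposure_confirmed, culture_positive.
Round 2: R1 [IF order_xray and hydration_advised THEN observe_4h]; R8 [IF exposure_confirmed and sore_throat and immunocompromised THEN high_risk]. Adds observe_4h, high_risk.
Round 3: R4 [IF observe_4h and high_risk THEN notify_public_health]; R7 [IF high_risk THEN rapid_test_pos]. Adds notify_public_health, rapid_test_pos.
Round 4: R6 [IF notify_public_health and immunocompromised THEN o2_sat_low]. Adds o2_sat_low.
Closure: {admit, age_over_65, chest_pain, cough, culture_positive, exposure_confirmed, fever_present, followup_48h, high_risk, hydration_advised, immunocompromised, isolate, notify_public_health, o2_sat_low, observe_4h, order_xray, rapid_test_pos, sore_throat} — 18 facts.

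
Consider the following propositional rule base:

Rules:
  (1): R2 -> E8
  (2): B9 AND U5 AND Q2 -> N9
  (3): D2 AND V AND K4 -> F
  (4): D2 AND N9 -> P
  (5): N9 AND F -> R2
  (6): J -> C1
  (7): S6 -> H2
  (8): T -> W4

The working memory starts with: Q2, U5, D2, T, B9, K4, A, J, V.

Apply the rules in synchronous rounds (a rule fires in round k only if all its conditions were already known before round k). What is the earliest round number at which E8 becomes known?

3

Round 1: (2) [B9 AND U5 AND Q2 -> N9]; (3) [D2 AND V AND K4 -> F]; (6) [J -> C1]; (8) [T -> W4]. Adds N9, F, C1, W4.
Round 2: (4) [D2 AND N9 -> P]; (5) [N9 AND F -> R2]. Adds P, R2.
Round 3: (1) [R2 -> E8]. Adds E8.
E8 first appears in round 3.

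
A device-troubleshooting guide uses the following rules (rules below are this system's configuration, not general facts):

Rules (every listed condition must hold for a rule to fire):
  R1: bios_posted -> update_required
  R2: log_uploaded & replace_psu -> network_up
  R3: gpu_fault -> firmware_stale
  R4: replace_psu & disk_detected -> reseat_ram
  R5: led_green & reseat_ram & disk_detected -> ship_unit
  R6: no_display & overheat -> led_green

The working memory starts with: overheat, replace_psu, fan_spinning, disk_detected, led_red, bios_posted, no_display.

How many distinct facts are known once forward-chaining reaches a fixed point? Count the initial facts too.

11

Round 1 — R1, R4, R6, derive update_required, reseat_ram, led_green.
Round 2 — R5, derive ship_unit.
Closure: {bios_posted, disk_detected, fan_spinning, led_green, led_red, no_display, overheat, replace_psu, reseat_ram, ship_unit, update_required} — 11 facts.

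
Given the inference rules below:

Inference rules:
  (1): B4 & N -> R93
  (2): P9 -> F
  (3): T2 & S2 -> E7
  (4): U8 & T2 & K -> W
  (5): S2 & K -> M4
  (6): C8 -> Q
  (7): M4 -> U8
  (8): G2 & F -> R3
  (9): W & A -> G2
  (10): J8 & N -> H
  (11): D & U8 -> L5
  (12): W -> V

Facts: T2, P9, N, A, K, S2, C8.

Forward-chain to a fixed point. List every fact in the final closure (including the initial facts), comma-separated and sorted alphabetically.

A, C8, E7, F, G2, K, M4, N, P9, Q, R3, S2, T2, U8, V, W

Round 1: (2) [P9 -> F]; (3) [T2 & S2 -> E7]; (5) [S2 & K -> M4]; (6) [C8 -> Q]. Adds F, E7, M4, Q.
Round 2: (7) [M4 -> U8]. Adds U8.
Round 3: (4) [U8 & T2 & K -> W]. Adds W.
Round 4: (9) [W & A -> G2]; (12) [W -> V]. Adds G2, V.
Round 5: (8) [G2 & F -> R3]. Adds R3.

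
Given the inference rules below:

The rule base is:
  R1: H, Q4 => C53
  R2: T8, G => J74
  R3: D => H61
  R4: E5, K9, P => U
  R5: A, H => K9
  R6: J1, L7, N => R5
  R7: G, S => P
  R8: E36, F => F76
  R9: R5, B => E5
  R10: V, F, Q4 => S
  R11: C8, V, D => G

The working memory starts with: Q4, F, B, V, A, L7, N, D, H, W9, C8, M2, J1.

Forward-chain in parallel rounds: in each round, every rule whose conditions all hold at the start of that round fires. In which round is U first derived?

3

Round 1 fires R1, R3, R5, R6, R10, R11, giving C53, H61, K9, R5, S, G.
Round 2 fires R7, R9, giving P, E5.
Round 3 fires R4, giving U.
U first appears in round 3.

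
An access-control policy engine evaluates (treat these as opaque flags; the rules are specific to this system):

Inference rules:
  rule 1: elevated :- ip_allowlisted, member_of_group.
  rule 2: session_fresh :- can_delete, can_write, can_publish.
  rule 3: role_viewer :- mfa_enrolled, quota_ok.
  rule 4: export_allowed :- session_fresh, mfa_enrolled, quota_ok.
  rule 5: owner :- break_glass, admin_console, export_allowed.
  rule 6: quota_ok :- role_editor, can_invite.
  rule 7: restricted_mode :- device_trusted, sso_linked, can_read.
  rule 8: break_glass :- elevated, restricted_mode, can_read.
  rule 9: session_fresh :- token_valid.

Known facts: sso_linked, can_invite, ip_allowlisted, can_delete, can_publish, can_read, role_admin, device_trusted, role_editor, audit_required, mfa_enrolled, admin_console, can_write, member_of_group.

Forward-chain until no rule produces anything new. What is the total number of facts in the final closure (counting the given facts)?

22

Round 1 — rule 1, rule 2, rule 6, rule 7, derive elevated, session_fresh, quota_ok, restricted_mode.
Round 2 — rule 3, rule 4, rule 8, derive role_viewer, export_allowed, break_glass.
Round 3 — rule 5, derive owner.
Closure: {admin_console, audit_required, break_glass, can_delete, can_invite, can_publish, can_read, can_write, device_trusted, elevated, export_allowed, ip_allowlisted, member_of_group, mfa_enrolled, owner, quota_ok, restricted_mode, role_admin, role_editor, role_viewer, session_fresh, sso_linked} — 22 facts.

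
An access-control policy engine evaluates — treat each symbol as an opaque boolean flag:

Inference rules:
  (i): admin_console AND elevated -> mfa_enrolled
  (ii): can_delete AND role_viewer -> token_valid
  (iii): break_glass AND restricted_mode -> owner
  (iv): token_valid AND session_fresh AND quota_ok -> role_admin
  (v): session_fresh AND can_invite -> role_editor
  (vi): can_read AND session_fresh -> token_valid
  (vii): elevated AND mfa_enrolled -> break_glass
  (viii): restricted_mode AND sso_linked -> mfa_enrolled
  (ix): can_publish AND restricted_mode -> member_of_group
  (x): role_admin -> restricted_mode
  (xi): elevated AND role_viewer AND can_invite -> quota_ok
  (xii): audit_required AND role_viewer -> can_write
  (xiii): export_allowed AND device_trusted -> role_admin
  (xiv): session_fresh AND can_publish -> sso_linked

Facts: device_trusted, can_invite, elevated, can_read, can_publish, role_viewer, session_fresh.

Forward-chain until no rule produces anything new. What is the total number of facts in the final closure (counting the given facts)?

17

Round 1 fires (v), (vi), (xi), (xiv), giving role_editor, token_valid, quota_ok, sso_linked.
Round 2 fires (iv), giving role_admin.
Round 3 fires (x), giving restricted_mode.
Round 4 fires (viii), (ix), giving mfa_enrolled, member_of_group.
Round 5 fires (vii), giving break_glass.
Round 6 fires (iii), giving owner.
Closure: {break_glass, can_invite, can_publish, can_read, device_trusted, elevated, member_of_group, mfa_enrolled, owner, quota_ok, restricted_mode, role_admin, role_editor, role_viewer, session_fresh, sso_linked, token_valid} — 17 facts.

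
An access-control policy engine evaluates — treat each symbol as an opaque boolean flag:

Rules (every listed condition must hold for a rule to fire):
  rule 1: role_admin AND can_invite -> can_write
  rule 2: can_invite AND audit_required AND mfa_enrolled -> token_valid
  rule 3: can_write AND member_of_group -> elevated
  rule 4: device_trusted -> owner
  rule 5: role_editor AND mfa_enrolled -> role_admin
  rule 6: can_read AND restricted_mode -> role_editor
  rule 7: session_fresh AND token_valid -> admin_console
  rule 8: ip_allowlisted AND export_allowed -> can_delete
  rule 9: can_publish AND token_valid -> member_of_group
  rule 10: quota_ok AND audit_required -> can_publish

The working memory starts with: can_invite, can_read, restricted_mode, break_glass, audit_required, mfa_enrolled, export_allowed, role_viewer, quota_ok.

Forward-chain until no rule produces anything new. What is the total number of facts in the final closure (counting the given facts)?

[1] rule 2 [can_invite AND audit_required AND mfa_enrolled -> token_valid]; rule 6 [can_read AND restricted_mode -> role_editor]; rule 10 [quota_ok AND audit_required -> can_publish]. ⇒ new: token_valid, role_editor, can_publish.
[2] rule 5 [role_editor AND mfa_enrolled -> role_admin]; rule 9 [can_publish AND token_valid -> member_of_group]. ⇒ new: role_admin, member_of_group.
[3] rule 1 [role_admin AND can_invite -> can_write]. ⇒ new: can_write.
[4] rule 3 [can_write AND member_of_group -> elevated]. ⇒ new: elevated.
Closure: {audit_required, break_glass, can_invite, can_publish, can_read, can_write, elevated, export_allowed, member_of_group, mfa_enrolled, quota_ok, restricted_mode, role_admin, role_editor, role_viewer, token_valid} — 16 facts.

16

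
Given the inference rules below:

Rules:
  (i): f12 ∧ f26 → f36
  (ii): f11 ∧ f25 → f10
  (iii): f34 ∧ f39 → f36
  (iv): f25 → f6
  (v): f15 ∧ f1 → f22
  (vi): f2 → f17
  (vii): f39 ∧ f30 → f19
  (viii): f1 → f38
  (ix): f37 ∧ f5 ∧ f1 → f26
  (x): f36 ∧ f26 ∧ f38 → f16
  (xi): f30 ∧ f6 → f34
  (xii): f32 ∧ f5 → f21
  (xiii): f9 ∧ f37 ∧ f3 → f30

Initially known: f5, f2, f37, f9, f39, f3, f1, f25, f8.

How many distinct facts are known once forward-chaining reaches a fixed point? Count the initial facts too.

18

Round 1 — (iv), (vi), (viii), (ix), (xiii), derive f6, f17, f38, f26, f30.
Round 2 — (vii), (xi), derive f19, f34.
Round 3 — (iii), derive f36.
Round 4 — (x), derive f16.
Closure: {f1, f16, f17, f19, f2, f25, f26, f3, f30, f34, f36, f37, f38, f39, f5, f6, f8, f9} — 18 facts.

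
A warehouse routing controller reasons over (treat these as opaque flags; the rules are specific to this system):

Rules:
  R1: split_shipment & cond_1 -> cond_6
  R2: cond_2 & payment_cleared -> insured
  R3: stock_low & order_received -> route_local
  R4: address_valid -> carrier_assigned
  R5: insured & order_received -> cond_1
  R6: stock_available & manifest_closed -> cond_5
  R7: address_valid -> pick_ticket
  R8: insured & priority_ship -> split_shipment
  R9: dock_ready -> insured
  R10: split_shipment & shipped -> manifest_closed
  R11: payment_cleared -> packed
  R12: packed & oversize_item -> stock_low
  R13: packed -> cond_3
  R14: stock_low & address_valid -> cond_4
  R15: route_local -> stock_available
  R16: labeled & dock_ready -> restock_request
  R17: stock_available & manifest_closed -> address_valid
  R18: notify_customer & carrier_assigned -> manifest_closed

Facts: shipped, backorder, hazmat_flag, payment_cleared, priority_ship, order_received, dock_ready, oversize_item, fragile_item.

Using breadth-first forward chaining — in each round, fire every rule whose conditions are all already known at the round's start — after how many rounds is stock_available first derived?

Round 1 — R9, R11, derive insured, packed.
Round 2 — R5, R8, R12, R13, derive cond_1, split_shipment, stock_low, cond_3.
Round 3 — R1, R3, R10, derive cond_6, route_local, manifest_closed.
Round 4 — R15, derive stock_available.
stock_available first appears in round 4.

4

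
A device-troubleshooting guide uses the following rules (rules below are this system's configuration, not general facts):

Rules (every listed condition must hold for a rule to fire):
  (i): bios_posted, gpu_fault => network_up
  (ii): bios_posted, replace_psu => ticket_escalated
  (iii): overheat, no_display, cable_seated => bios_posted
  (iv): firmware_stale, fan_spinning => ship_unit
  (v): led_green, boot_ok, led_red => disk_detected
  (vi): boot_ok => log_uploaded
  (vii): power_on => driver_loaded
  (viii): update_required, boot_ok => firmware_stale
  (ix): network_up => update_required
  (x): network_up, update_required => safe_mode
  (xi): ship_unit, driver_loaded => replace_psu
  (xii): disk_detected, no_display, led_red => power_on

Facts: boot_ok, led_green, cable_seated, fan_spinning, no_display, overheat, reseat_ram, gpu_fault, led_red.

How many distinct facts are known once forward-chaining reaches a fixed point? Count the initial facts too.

Round 1: (iii) [overheat, no_display, cable_seated => bios_posted]; (v) [led_green, boot_ok, led_red => disk_detected]; (vi) [boot_ok => log_uploaded]. Adds bios_posted, disk_detected, log_uploaded.
Round 2: (i) [bios_posted, gpu_fault => network_up]; (xii) [disk_detected, no_display, led_red => power_on]. Adds network_up, power_on.
Round 3: (vii) [power_on => driver_loaded]; (ix) [network_up => update_required]. Adds driver_loaded, update_required.
Round 4: (viii) [update_required, boot_ok => firmware_stale]; (x) [network_up, update_required => safe_mode]. Adds firmware_stale, safe_mode.
Round 5: (iv) [firmware_stale, fan_spinning => ship_unit]. Adds ship_unit.
Round 6: (xi) [ship_unit, driver_loaded => replace_psu]. Adds replace_psu.
Round 7: (ii) [bios_posted, replace_psu => ticket_escalated]. Adds ticket_escalated.
Closure: {bios_posted, boot_ok, cable_seated, disk_detected, driver_loaded, fan_spinning, firmware_stale, gpu_fault, led_green, led_red, log_uploaded, network_up, no_display, overheat, power_on, replace_psu, reseat_ram, safe_mode, ship_unit, ticket_escalated, update_required} — 21 facts.

21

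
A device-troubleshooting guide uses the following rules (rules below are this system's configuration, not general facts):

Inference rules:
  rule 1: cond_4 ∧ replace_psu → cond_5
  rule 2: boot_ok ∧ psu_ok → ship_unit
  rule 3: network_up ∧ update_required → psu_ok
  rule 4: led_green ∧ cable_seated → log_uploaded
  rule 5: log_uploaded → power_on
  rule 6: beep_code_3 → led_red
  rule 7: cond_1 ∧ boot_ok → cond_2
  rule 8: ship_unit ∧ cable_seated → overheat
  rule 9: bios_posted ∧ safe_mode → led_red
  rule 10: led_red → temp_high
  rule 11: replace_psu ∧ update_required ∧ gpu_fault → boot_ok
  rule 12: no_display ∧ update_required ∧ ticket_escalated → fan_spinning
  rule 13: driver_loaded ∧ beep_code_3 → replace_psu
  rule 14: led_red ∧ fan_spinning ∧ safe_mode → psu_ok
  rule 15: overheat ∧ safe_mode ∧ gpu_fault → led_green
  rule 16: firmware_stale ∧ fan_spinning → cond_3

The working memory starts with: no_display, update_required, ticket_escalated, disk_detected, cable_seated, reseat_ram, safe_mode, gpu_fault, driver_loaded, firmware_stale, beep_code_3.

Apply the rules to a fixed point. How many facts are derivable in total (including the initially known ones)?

23

Round 1 — rule 6, rule 12, rule 13, derive led_red, fan_spinning, replace_psu.
Round 2 — rule 10, rule 11, rule 14, rule 16, derive temp_high, boot_ok, psu_ok, cond_3.
Round 3 — rule 2, derive ship_unit.
Round 4 — rule 8, derive overheat.
Round 5 — rule 15, derive led_green.
Round 6 — rule 4, derive log_uploaded.
Round 7 — rule 5, derive power_on.
Closure: {beep_code_3, boot_ok, cable_seated, cond_3, disk_detected, driver_loaded, fan_spinning, firmware_stale, gpu_fault, led_green, led_red, log_uploaded, no_display, overheat, power_on, psu_ok, replace_psu, reseat_ram, safe_mode, ship_unit, temp_high, ticket_escalated, update_required} — 23 facts.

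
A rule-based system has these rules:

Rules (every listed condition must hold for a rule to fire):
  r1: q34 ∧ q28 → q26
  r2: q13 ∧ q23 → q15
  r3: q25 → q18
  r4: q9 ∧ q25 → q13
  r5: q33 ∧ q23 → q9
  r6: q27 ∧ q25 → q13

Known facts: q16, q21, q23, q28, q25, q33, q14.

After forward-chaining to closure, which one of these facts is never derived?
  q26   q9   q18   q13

[1] r3 [q25 → q18]; r5 [q33 ∧ q23 → q9]. ⇒ new: q18, q9.
[2] r4 [q9 ∧ q25 → q13]. ⇒ new: q13.
[3] r2 [q13 ∧ q23 → q15]. ⇒ new: q15.
Derived: q18 (round 1), q9 (round 1), q13 (round 2). q26 never appears in any round.

q26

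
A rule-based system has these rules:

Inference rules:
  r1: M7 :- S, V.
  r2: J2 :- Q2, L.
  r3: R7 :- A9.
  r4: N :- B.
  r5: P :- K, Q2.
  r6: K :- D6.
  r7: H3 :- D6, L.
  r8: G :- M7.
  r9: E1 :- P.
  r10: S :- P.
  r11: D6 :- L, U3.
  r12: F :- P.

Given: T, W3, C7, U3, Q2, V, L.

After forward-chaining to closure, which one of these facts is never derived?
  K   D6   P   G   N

N

Round 1 fires r2, r11, giving J2, D6.
Round 2 fires r6, r7, giving K, H3.
Round 3 fires r5, giving P.
Round 4 fires r9, r10, r12, giving E1, S, F.
Round 5 fires r1, giving M7.
Round 6 fires r8, giving G.
Derived: K (round 2), D6 (round 1), P (round 3), G (round 6). N never appears in any round.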